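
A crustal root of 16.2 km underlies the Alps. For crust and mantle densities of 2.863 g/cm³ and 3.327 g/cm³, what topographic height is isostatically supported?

2.63 km

By Archimedes' principle applied to the lithosphere: ρ_c h = (ρ_m − ρ_c) r.
h = r (ρ_m − ρ_c) / ρ_c = 16.2 km × (3.327 − 2.863) / 2.863 = 2.63 km.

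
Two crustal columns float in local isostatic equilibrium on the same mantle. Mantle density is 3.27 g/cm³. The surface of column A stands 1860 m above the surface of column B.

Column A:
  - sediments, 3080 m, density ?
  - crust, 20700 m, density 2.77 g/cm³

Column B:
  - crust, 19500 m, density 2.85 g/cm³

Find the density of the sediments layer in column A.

2 g/cm³

Take the compensation level at the base of the deeper column (depth z_c below the surface of column A) and equate Σ ρ_i t_i down to z_c; mantle fills any gap and the z_c terms cancel.
Column A: 3080×ρ + 20700×2.77 + (z_c − 23780)×3.27
Column B: 1860×0 + 19500×2.85 + (z_c − 1860 − 19500)×3.27
The z_c×3.27 term appears on both sides and cancels. Collect the known terms of each column as K = Σ(ρt)_known − 3.27 × (depth of known layers): K_A = 57339 − 3.27×23780 = −20421.6; K_B = 55575 − 3.27×(1860 + 19500) = −14272.2.
Balance: K_A + 3080×ρ = K_B, so ρ = (K_B − K_A)/3080 = 6149.4/3080 = 2 g/cm³.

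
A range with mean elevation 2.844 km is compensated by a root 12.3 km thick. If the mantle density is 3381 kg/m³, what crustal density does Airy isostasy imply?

2750 kg/m³

ρ_c h = (ρ_m − ρ_c) r → ρ_c (h + r) = ρ_m r → ρ_c = ρ_m r / (h + r).
ρ_c = 3381 × 12.3 km / (2.844 km + 12.3 km) = 2750 kg/m³.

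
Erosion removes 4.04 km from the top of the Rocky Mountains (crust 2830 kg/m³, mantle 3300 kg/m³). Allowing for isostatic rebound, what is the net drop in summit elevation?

Rebound u = e ρ_c/ρ_m = 4.04 km × 2830/3300 = 3.465 km.
Net surface drop = e − u = 4.04 km − 3.465 km = e (ρ_m − ρ_c)/ρ_m = 0.575 km.

0.575 km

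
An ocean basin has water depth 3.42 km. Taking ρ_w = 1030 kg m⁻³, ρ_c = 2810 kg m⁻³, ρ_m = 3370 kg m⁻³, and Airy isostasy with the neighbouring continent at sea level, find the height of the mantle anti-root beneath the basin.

10.9 km

Equating mass per unit area of the two columns: replacing crust with seawater at the top is compensated by replacing crust with mantle at the base: d (ρ_c − ρ_w) = a (ρ_m − ρ_c).
a = d (ρ_c − ρ_w)/(ρ_m − ρ_c) = 3.42 km × 1780/560 = 10.9 km.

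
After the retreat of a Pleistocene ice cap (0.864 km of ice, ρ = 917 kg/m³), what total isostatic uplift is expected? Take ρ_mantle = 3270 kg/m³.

Removing the load lets mantle flow back in; uplift u satisfies ρ_ice t = ρ_m u.
u = t ρ_ice/ρ_m = 0.864 km × 917/3270 = 0.242 km.

0.242 km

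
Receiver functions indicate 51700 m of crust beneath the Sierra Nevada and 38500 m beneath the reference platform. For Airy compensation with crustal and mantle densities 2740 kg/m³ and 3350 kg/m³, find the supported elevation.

Excess crust Δ = 51700 m − 38500 m = 13200 m, split between elevation h and root r with h + r = Δ.
Airy balance ρ_c h = (ρ_m − ρ_c) r gives r = h ρ_c/(ρ_m − ρ_c), so h (1 + ρ_c/(ρ_m − ρ_c)) = Δ, i.e. h = Δ (ρ_m − ρ_c)/ρ_m.
h = 13200 m × 610/3350 = 2400 m.

2400 m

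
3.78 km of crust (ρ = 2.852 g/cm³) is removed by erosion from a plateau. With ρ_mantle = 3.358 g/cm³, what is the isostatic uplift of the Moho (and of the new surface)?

3.21 km

Unloading: uplift u = e ρ_c/ρ_m = 3.78 km × 2.852/3.358 = 3.21 km.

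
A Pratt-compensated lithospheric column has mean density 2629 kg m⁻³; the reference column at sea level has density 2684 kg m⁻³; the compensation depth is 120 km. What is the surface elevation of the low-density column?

2.51 km

ρ_ref D = ρ (D + h) → h = D (ρ_ref − ρ)/ρ.
h = 120 km × (2684 − 2629)/2629 = 2.51 km.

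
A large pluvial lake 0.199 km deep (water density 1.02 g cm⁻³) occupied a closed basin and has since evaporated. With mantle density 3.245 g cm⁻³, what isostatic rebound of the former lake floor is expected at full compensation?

u = d ρ_w/ρ_m = 0.199 km × 1.02/3.245 = 0.0626 km.

0.0626 km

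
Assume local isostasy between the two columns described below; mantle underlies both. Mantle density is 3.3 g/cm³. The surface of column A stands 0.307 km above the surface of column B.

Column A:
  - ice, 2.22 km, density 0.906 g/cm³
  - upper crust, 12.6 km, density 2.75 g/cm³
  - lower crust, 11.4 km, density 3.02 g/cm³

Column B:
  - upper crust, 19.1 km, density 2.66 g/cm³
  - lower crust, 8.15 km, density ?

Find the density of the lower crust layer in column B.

Take the compensation level at the base of the deeper column (depth z_c below the surface of column A) and equate Σ ρ_i t_i down to z_c; mantle fills any gap and the z_c terms cancel.
Column A: 2.22×0.906 + 12.6×2.75 + 11.4×3.02 + (z_c − 26.22)×3.3
Column B: 0.307×0 + 19.1×2.66 + 8.15×ρ + (z_c − 0.307 − 27.25)×3.3
The z_c×3.3 term appears on both sides and cancels. Collect the known terms of each column as K = Σ(ρt)_known − 3.3 × (depth of known layers): K_A = 71.08932 − 3.3×26.22 = −15.43668; K_B = 50.806 − 3.3×(0.307 + 27.25) = −40.1321.
Balance: K_A = K_B + 8.15×ρ, so ρ = (K_A − K_B)/8.15 = 24.6954/8.15 = 3.03 g/cm³.

3.03 g/cm³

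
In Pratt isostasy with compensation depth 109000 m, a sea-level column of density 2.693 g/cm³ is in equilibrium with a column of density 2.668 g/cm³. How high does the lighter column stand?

ρ_ref D = ρ (D + h) → h = D (ρ_ref − ρ)/ρ.
h = 109000 m × (2.693 − 2.668)/2.668 = 1020 m.

1020 m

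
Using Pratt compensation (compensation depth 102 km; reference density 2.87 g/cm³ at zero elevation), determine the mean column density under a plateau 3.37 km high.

Pratt balance: ρ_ref D = ρ (D + h).
ρ = ρ_ref D/(D + h) = 2.87 × 102 km/(102 km + 3.37 km) = 2.78 g/cm³.

2.78 g/cm³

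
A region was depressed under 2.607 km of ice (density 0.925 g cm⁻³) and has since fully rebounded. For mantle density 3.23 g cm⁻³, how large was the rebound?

Removing the load lets mantle flow back in; uplift u satisfies ρ_ice t = ρ_m u.
u = t ρ_ice/ρ_m = 2.607 km × 0.925/3.23 = 0.747 km.

0.747 km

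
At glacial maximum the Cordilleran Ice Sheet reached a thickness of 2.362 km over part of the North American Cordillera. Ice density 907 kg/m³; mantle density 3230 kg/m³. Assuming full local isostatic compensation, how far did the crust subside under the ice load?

Equating mass per unit area of the two columns: the ice load ρ_ice t is balanced by mantle displaced below, ρ_m s.
s = t ρ_ice / ρ_m = 2.362 km × 907/3230 = 0.663 km.

0.663 km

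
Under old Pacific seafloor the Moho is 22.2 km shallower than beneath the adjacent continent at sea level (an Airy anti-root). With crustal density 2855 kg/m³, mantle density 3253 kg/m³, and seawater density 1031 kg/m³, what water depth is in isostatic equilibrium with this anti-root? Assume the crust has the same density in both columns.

Replacing a thickness d of crust by seawater at the top must be balanced by replacing crust with mantle at the base: d (ρ_c − ρ_w) = a (ρ_m − ρ_c).
d = a (ρ_m − ρ_c)/(ρ_c − ρ_w) = 22.2 km × 398/1824 = 4.84 km.

4.84 km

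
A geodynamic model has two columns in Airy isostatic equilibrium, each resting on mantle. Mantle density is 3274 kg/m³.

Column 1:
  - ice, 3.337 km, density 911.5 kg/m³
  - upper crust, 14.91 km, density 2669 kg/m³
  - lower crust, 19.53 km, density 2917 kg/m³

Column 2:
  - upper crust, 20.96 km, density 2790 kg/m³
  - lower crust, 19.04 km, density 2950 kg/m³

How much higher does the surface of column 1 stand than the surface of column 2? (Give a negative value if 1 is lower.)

2.31 km

For any compensation level in the mantle, the mantle terms cancel and isostasy reduces to e = (Σt_1 − Σt_2) − (Σ(ρt)_1 − Σ(ρt)_2) / ρ_m.
Σt_1 = 37.777 km; Σt_2 = 40 km; Σ(ρt)_1 = 99805.4755; Σ(ρt)_2 = 114646.4 (in km·kg/m³).
e = (37.777 − 40) − (99805.4755 − 114646.4) / 3274 = 2.31 km.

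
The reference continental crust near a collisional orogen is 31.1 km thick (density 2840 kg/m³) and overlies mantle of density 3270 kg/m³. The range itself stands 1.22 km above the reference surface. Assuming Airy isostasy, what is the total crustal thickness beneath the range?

Root depth r = h ρ_c / (ρ_m − ρ_c) = 1.22 km × 2840 / 430 = 8.058 km.
Total thickness = T + h + r = 31.1 km + 1.22 km + 8.058 km = 40.4 km.

40.4 km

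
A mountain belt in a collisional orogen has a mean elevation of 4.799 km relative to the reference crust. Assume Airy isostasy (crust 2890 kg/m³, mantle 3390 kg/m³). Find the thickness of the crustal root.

27.7 km

For local isostatic compensation: the weight of the topography is balanced by the buoyancy of the root, ρ_c h = (ρ_m − ρ_c) r.
r = h · ρ_c / (ρ_m − ρ_c) = 4.799 km × 2890 / (3390 − 2890) = 27.7 km.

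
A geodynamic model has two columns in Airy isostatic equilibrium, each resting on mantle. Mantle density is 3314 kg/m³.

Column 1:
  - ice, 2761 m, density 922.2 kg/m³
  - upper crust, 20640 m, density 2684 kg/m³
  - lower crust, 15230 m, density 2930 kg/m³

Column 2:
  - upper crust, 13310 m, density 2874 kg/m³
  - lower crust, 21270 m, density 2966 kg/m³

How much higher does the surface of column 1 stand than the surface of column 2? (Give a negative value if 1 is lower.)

3680 m

For any compensation level in the mantle, the mantle terms cancel and isostasy reduces to e = (Σt_1 − Σt_2) − (Σ(ρt)_1 − Σ(ρt)_2) / ρ_m.
Σt_1 = 38631 m; Σt_2 = 34580 m; Σ(ρt)_1 = 102567854; Σ(ρt)_2 = 101339760 (in m·kg/m³).
e = (38631 − 34580) − (102567854 − 101339760) / 3314 = 3680 m.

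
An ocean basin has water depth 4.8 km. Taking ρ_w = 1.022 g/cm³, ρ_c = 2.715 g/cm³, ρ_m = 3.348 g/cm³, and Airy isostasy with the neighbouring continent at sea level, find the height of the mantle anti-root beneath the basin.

Equating mass per unit area of the two columns: replacing crust with seawater at the top is compensated by replacing crust with mantle at the base: d (ρ_c − ρ_w) = a (ρ_m − ρ_c).
a = d (ρ_c − ρ_w)/(ρ_m − ρ_c) = 4.8 km × 1.693/0.633 = 12.8 km.

12.8 km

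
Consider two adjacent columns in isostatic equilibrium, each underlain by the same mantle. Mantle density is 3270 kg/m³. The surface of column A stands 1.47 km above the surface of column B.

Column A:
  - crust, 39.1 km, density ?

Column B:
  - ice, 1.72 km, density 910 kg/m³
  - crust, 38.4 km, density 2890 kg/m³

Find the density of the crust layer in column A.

Take the compensation level at the base of the deeper column (depth z_c below the surface of column A) and equate Σ ρ_i t_i down to z_c; mantle fills any gap and the z_c terms cancel.
Column A: 39.1×ρ + (z_c − 39.1)×3270
Column B: 1.47×0 + 1.72×910 + 38.4×2890 + (z_c − 1.47 − 40.12)×3270
The z_c×3270 term appears on both sides and cancels. Collect the known terms of each column as K = Σ(ρt)_known − 3270 × (depth of known layers): K_A = 0 − 3270×39.1 = −127857; K_B = 112541.2 − 3270×(1.47 + 40.12) = −23458.1.
Balance: K_A + 39.1×ρ = K_B, so ρ = (K_B − K_A)/39.1 = 104399/39.1 = 2670 kg/m³.

2670 kg/m³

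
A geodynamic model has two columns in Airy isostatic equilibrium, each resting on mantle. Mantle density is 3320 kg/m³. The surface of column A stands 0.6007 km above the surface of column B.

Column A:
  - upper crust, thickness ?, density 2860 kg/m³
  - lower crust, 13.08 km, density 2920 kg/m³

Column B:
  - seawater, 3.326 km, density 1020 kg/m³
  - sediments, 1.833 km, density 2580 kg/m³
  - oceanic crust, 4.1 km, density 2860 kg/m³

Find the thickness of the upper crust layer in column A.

16.6 km

Take the compensation level at the base of the deeper column (depth z_c below the surface of column A) and equate Σ ρ_i t_i down to z_c; mantle fills any gap and the z_c terms cancel.
Column A: x×2860 + 13.08×2920 + (z_c − 13.08 − x)×3320
Column B: 0.6007×0 + 3.326×1020 + 1.833×2580 + 4.1×2860 + (z_c − 0.6007 − 9.259)×3320
The z_c×3320 term appears on both sides and cancels. Collect the known terms of each column as K = Σ(ρt)_known − 3320 × (depth of known layers): K_A = 38193.6 − 3320×13.08 = −5232; K_B = 19847.66 − 3320×(0.6007 + 9.259) = −12886.544.
Balance: K_A − x×(3320 − 2860) = K_B, so x = (K_A − K_B)/(3320 − 2860) = 7654.54/460 = 16.6 km.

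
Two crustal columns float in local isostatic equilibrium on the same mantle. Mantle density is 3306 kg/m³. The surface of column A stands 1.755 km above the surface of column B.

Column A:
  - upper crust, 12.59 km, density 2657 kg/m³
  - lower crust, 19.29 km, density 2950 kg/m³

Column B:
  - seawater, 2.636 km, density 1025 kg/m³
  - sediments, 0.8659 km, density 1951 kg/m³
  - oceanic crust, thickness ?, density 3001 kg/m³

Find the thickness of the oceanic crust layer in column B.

Take the compensation level at the base of the deeper column (depth z_c below the surface of column A) and equate Σ ρ_i t_i down to z_c; mantle fills any gap and the z_c terms cancel.
Column A: 12.59×2657 + 19.29×2950 + (z_c − 31.88)×3306
Column B: 1.755×0 + 2.636×1025 + 0.8659×1951 + x×3001 + (z_c − 1.755 − 3.5019 − x)×3306
The z_c×3306 term appears on both sides and cancels. Collect the known terms of each column as K = Σ(ρt)_known − 3306 × (depth of known layers): K_A = 90357.13 − 3306×31.88 = −15038.15; K_B = 4391.2709 − 3306×(1.755 + 3.5019) = −12988.0405.
Balance: K_A = K_B − x×(3306 − 3001), so x = (K_B − K_A)/(3306 − 3001) = 2050.11/305 = 6.72 km.

6.72 km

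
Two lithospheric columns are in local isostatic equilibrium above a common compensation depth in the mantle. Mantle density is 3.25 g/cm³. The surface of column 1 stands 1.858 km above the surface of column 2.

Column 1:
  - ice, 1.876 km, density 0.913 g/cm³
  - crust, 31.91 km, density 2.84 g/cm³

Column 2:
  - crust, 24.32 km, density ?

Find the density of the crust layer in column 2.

Take the compensation level at the base of the deeper column (depth z_c below the surface of column 1) and equate Σ ρ_i t_i down to z_c; mantle fills any gap and the z_c terms cancel.
Column 1: 1.876×0.913 + 31.91×2.84 + (z_c − 33.786)×3.25
Column 2: 1.858×0 + 24.32×ρ + (z_c − 1.858 − 24.32)×3.25
The z_c×3.25 term appears on both sides and cancels. Collect the known terms of each column as K = Σ(ρt)_known − 3.25 × (depth of known layers): K_1 = 92.337188 − 3.25×33.786 = −17.467312; K_2 = 0 − 3.25×(1.858 + 24.32) = −85.0785.
Balance: K_1 = K_2 + 24.32×ρ, so ρ = (K_1 − K_2)/24.32 = 67.6112/24.32 = 2.78 g/cm³.

2.78 g/cm³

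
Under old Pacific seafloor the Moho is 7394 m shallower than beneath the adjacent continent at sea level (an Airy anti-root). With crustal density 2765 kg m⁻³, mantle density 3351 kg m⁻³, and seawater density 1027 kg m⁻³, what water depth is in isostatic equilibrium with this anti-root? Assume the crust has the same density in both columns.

Replacing a thickness d of crust by seawater at the top must be balanced by replacing crust with mantle at the base: d (ρ_c − ρ_w) = a (ρ_m − ρ_c).
d = a (ρ_m − ρ_c)/(ρ_c − ρ_w) = 7394 m × 586/1738 = 2490 m.

2490 m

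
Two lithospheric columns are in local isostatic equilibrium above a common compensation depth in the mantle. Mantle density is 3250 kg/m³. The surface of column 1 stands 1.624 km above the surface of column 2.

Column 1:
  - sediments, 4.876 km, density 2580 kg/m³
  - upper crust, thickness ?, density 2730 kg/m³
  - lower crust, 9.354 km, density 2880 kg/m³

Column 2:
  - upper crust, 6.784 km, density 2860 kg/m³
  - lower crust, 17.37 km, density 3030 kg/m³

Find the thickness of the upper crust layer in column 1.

9.65 km

Take the compensation level at the base of the deeper column (depth z_c below the surface of column 1) and equate Σ ρ_i t_i down to z_c; mantle fills any gap and the z_c terms cancel.
Column 1: 4.876×2580 + x×2730 + 9.354×2880 + (z_c − 14.23 − x)×3250
Column 2: 1.624×0 + 6.784×2860 + 17.37×3030 + (z_c − 1.624 − 24.154)×3250
The z_c×3250 term appears on both sides and cancels. Collect the known terms of each column as K = Σ(ρt)_known − 3250 × (depth of known layers): K_1 = 39519.6 − 3250×14.23 = −6727.9; K_2 = 72033.34 − 3250×(1.624 + 24.154) = −11745.16.
Balance: K_1 − x×(3250 − 2730) = K_2, so x = (K_1 − K_2)/(3250 − 2730) = 5017.26/520 = 9.65 km.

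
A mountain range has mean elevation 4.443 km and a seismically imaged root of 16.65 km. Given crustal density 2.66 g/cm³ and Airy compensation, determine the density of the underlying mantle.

3.37 g/cm³

Airy balance: ρ_c h = (ρ_m − ρ_c) r → ρ_m = ρ_c (1 + h/r).
ρ_m = 2.66 × (1 + 4.443 km/16.65 km) = 3.37 g/cm³.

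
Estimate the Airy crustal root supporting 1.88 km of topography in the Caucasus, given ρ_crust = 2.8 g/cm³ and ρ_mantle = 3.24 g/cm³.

12 km

In Airy isostatic equilibrium: the weight of the topography is balanced by the buoyancy of the root, ρ_c h = (ρ_m − ρ_c) r.
r = h · ρ_c / (ρ_m − ρ_c) = 1.88 km × 2.8 / (3.24 − 2.8) = 12 km.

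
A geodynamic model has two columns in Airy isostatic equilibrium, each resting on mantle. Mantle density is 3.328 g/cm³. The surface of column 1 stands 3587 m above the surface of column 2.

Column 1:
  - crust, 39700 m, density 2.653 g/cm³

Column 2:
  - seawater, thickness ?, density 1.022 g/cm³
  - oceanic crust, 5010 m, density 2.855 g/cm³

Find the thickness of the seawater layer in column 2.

Take the compensation level at the base of the deeper column (depth z_c below the surface of column 1) and equate Σ ρ_i t_i down to z_c; mantle fills any gap and the z_c terms cancel.
Column 1: 39700×2.653 + (z_c − 39700)×3.328
Column 2: 3587×0 + x×1.022 + 5010×2.855 + (z_c − 3587 − 5010 − x)×3.328
The z_c×3.328 term appears on both sides and cancels. Collect the known terms of each column as K = Σ(ρt)_known − 3.328 × (depth of known layers): K_1 = 105324.1 − 3.328×39700 = −26797.5; K_2 = 14303.55 − 3.328×(3587 + 5010) = −14307.266.
Balance: K_1 = K_2 − x×(3.328 − 1.022), so x = (K_2 − K_1)/(3.328 − 1.022) = 12490.2/2.306 = 5420 m.

5420 m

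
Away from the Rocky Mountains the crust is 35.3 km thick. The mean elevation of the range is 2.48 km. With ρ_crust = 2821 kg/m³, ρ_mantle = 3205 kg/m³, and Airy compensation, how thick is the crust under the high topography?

56 km

Root depth r = h ρ_c / (ρ_m − ρ_c) = 2.48 km × 2821 / 384 = 18.22 km.
Total thickness = T + h + r = 35.3 km + 2.48 km + 18.22 km = 56 km.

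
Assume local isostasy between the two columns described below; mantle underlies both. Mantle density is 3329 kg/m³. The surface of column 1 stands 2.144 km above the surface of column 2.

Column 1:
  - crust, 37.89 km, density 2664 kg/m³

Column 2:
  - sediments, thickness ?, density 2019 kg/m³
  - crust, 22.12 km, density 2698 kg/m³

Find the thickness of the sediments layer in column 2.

3.13 km

Take the compensation level at the base of the deeper column (depth z_c below the surface of column 1) and equate Σ ρ_i t_i down to z_c; mantle fills any gap and the z_c terms cancel.
Column 1: 37.89×2664 + (z_c − 37.89)×3329
Column 2: 2.144×0 + x×2019 + 22.12×2698 + (z_c − 2.144 − 22.12 − x)×3329
The z_c×3329 term appears on both sides and cancels. Collect the known terms of each column as K = Σ(ρt)_known − 3329 × (depth of known layers): K_1 = 100938.96 − 3329×37.89 = −25196.85; K_2 = 59679.76 − 3329×(2.144 + 22.12) = −21095.096.
Balance: K_1 = K_2 − x×(3329 − 2019), so x = (K_2 − K_1)/(3329 − 2019) = 4101.75/1310 = 3.13 km.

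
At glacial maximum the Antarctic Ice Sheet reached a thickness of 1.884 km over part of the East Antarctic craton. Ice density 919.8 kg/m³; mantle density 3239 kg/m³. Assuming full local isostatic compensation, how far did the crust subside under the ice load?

For local isostatic compensation: the ice load ρ_ice t is balanced by mantle displaced below, ρ_m s.
s = t ρ_ice / ρ_m = 1.884 km × 919.8/3239 = 0.535 km.

0.535 km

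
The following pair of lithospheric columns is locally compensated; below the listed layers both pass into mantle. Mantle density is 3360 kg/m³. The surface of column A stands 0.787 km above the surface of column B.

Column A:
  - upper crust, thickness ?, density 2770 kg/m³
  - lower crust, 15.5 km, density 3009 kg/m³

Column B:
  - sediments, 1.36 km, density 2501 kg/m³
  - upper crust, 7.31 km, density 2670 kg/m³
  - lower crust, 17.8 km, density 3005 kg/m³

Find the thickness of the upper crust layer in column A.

Take the compensation level at the base of the deeper column (depth z_c below the surface of column A) and equate Σ ρ_i t_i down to z_c; mantle fills any gap and the z_c terms cancel.
Column A: x×2770 + 15.5×3009 + (z_c − 15.5 − x)×3360
Column B: 0.787×0 + 1.36×2501 + 7.31×2670 + 17.8×3005 + (z_c − 0.787 − 26.47)×3360
The z_c×3360 term appears on both sides and cancels. Collect the known terms of each column as K = Σ(ρt)_known − 3360 × (depth of known layers): K_A = 46639.5 − 3360×15.5 = −5440.5; K_B = 76408.06 − 3360×(0.787 + 26.47) = −15175.46.
Balance: K_A − x×(3360 − 2770) = K_B, so x = (K_A − K_B)/(3360 − 2770) = 9734.96/590 = 16.5 km.

16.5 km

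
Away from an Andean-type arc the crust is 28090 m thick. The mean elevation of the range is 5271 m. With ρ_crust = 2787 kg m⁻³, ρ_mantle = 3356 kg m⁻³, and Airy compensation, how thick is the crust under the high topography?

Root depth r = h ρ_c / (ρ_m − ρ_c) = 5271 m × 2787 / 569 = 25820 m.
Total thickness = T + h + r = 28090 m + 5271 m + 25820 m = 59200 m.

59200 m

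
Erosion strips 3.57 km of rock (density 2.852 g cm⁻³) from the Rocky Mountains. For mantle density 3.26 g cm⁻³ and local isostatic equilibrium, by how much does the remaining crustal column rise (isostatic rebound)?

3.12 km

Unloading: uplift u = e ρ_c/ρ_m = 3.57 km × 2.852/3.26 = 3.12 km.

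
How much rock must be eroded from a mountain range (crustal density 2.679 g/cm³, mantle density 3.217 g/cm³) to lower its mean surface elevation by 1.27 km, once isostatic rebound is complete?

Net drop Δ = e − u = e − e ρ_c/ρ_m = e (ρ_m − ρ_c)/ρ_m.
e = Δ ρ_m/(ρ_m − ρ_c) = 1.27 km × 3.217/0.538 = 7.59 km.

7.59 km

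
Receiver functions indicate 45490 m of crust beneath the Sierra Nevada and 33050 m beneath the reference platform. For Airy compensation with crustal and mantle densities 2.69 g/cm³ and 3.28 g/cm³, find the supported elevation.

2240 m

Excess crust Δ = 45490 m − 33050 m = 12440 m, split between elevation h and root r with h + r = Δ.
Airy balance ρ_c h = (ρ_m − ρ_c) r gives r = h ρ_c/(ρ_m − ρ_c), so h (1 + ρ_c/(ρ_m − ρ_c)) = Δ, i.e. h = Δ (ρ_m − ρ_c)/ρ_m.
h = 12440 m × 0.59/3.28 = 2240 m.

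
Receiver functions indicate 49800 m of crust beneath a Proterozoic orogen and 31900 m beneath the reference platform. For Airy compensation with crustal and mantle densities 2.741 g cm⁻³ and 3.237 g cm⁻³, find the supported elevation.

Excess crust Δ = 49800 m − 31900 m = 17900 m, split between elevation h and root r with h + r = Δ.
Airy balance ρ_c h = (ρ_m − ρ_c) r gives r = h ρ_c/(ρ_m − ρ_c), so h (1 + ρ_c/(ρ_m − ρ_c)) = Δ, i.e. h = Δ (ρ_m − ρ_c)/ρ_m.
h = 17900 m × 0.496/3.237 = 2740 m.

2740 m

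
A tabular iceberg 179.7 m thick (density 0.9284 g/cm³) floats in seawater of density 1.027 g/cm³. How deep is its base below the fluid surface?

Draft d = t ρ_obj/ρ_fluid = 179.7 m × 0.9284/1.027 = 162 m.

162 m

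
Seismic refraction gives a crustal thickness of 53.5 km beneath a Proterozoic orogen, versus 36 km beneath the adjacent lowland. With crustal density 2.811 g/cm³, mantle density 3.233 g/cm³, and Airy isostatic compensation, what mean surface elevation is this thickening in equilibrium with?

2.28 km

Excess crust Δ = 53.5 km − 36 km = 17.5 km, split between elevation h and root r with h + r = Δ.
Airy balance ρ_c h = (ρ_m − ρ_c) r gives r = h ρ_c/(ρ_m − ρ_c), so h (1 + ρ_c/(ρ_m − ρ_c)) = Δ, i.e. h = Δ (ρ_m − ρ_c)/ρ_m.
h = 17.5 km × 0.422/3.233 = 2.28 km.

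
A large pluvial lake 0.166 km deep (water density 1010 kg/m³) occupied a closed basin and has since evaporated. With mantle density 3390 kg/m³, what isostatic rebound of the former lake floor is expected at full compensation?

0.0495 km

u = d ρ_w/ρ_m = 0.166 km × 1010/3390 = 0.0495 km.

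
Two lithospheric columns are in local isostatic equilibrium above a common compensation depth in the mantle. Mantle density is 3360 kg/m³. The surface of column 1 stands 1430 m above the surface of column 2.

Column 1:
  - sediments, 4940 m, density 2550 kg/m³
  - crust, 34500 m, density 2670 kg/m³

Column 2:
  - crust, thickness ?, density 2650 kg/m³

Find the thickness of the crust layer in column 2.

Take the compensation level at the base of the deeper column (depth z_c below the surface of column 1) and equate Σ ρ_i t_i down to z_c; mantle fills any gap and the z_c terms cancel.
Column 1: 4940×2550 + 34500×2670 + (z_c − 39440)×3360
Column 2: 1430×0 + x×2650 + (z_c − 1430 − 0 − x)×3360
The z_c×3360 term appears on both sides and cancels. Collect the known terms of each column as K = Σ(ρt)_known − 3360 × (depth of known layers): K_1 = 104712000 − 3360×39440 = −27806400; K_2 = 0 − 3360×(1430 + 0) = −4804800.
Balance: K_1 = K_2 − x×(3360 − 2650), so x = (K_2 − K_1)/(3360 − 2650) = 23001600/710 = 32400 m.

32400 m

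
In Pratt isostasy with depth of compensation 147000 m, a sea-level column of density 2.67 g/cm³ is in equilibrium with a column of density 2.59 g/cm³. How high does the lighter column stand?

ρ_ref D = ρ (D + h) → h = D (ρ_ref − ρ)/ρ.
h = 147000 m × (2.67 − 2.59)/2.59 = 4540 m.

4540 m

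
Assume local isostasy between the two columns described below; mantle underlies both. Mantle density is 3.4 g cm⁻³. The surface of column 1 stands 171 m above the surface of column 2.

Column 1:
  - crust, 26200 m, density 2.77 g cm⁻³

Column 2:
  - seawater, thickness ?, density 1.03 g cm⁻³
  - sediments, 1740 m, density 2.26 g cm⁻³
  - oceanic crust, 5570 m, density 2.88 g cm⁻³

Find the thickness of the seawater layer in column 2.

Take the compensation level at the base of the deeper column (depth z_c below the surface of column 1) and equate Σ ρ_i t_i down to z_c; mantle fills any gap and the z_c terms cancel.
Column 1: 26200×2.77 + (z_c − 26200)×3.4
Column 2: 171×0 + x×1.03 + 1740×2.26 + 5570×2.88 + (z_c − 171 − 7310 − x)×3.4
The z_c×3.4 term appears on both sides and cancels. Collect the known terms of each column as K = Σ(ρt)_known − 3.4 × (depth of known layers): K_1 = 72574 − 3.4×26200 = −16506; K_2 = 19974 − 3.4×(171 + 7310) = −5461.4.
Balance: K_1 = K_2 − x×(3.4 − 1.03), so x = (K_2 − K_1)/(3.4 − 1.03) = 11044.6/2.37 = 4660 m.

4660 m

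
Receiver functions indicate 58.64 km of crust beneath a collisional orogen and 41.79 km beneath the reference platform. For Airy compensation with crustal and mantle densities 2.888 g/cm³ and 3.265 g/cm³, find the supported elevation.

1.95 km

Excess crust Δ = 58.64 km − 41.79 km = 16.85 km, split between elevation h and root r with h + r = Δ.
Airy balance ρ_c h = (ρ_m − ρ_c) r gives r = h ρ_c/(ρ_m − ρ_c), so h (1 + ρ_c/(ρ_m − ρ_c)) = Δ, i.e. h = Δ (ρ_m − ρ_c)/ρ_m.
h = 16.85 km × 0.377/3.265 = 1.95 km.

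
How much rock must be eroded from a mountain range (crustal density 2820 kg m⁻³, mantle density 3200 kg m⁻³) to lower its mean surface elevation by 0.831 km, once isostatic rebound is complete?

Net drop Δ = e − u = e − e ρ_c/ρ_m = e (ρ_m − ρ_c)/ρ_m.
e = Δ ρ_m/(ρ_m − ρ_c) = 0.831 km × 3200/380 = 7 km.

7 km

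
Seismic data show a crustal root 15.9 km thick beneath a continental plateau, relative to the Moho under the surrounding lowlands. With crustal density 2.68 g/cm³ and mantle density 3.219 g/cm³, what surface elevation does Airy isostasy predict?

In Airy isostatic equilibrium: ρ_c h = (ρ_m − ρ_c) r.
h = r (ρ_m − ρ_c) / ρ_c = 15.9 km × (3.219 − 2.68) / 2.68 = 3.2 km.

3.2 km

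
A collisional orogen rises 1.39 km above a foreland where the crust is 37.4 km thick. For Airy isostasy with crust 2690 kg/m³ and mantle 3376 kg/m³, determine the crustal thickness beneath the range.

Root depth r = h ρ_c / (ρ_m − ρ_c) = 1.39 km × 2690 / 686 = 5.451 km.
Total thickness = T + h + r = 37.4 km + 1.39 km + 5.451 km = 44.2 km.

44.2 km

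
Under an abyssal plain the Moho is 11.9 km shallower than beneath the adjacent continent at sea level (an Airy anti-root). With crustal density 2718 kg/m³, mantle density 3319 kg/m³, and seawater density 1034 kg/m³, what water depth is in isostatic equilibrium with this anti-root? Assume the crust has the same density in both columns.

Replacing a thickness d of crust by seawater at the top must be balanced by replacing crust with mantle at the base: d (ρ_c − ρ_w) = a (ρ_m − ρ_c).
d = a (ρ_m − ρ_c)/(ρ_c − ρ_w) = 11.9 km × 601/1684 = 4.25 km.

4.25 km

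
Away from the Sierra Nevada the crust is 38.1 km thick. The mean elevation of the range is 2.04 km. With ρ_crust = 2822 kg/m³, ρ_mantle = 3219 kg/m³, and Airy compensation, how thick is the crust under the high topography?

Root depth r = h ρ_c / (ρ_m − ρ_c) = 2.04 km × 2822 / 397 = 14.5 km.
Total thickness = T + h + r = 38.1 km + 2.04 km + 14.5 km = 54.6 km.

54.6 km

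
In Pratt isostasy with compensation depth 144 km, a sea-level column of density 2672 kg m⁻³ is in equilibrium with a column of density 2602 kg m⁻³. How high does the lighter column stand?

3.87 km

ρ_ref D = ρ (D + h) → h = D (ρ_ref − ρ)/ρ.
h = 144 km × (2672 − 2602)/2602 = 3.87 km.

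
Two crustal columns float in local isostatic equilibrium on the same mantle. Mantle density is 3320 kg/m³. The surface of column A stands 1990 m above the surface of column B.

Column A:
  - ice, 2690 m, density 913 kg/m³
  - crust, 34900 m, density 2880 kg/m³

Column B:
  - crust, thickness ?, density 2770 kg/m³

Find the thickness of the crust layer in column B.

27700 m

Take the compensation level at the base of the deeper column (depth z_c below the surface of column A) and equate Σ ρ_i t_i down to z_c; mantle fills any gap and the z_c terms cancel.
Column A: 2690×913 + 34900×2880 + (z_c − 37590)×3320
Column B: 1990×0 + x×2770 + (z_c − 1990 − 0 − x)×3320
The z_c×3320 term appears on both sides and cancels. Collect the known terms of each column as K = Σ(ρt)_known − 3320 × (depth of known layers): K_A = 102967970 − 3320×37590 = −21830830; K_B = 0 − 3320×(1990 + 0) = −6606800.
Balance: K_A = K_B − x×(3320 − 2770), so x = (K_B − K_A)/(3320 − 2770) = 15224000/550 = 27700 m.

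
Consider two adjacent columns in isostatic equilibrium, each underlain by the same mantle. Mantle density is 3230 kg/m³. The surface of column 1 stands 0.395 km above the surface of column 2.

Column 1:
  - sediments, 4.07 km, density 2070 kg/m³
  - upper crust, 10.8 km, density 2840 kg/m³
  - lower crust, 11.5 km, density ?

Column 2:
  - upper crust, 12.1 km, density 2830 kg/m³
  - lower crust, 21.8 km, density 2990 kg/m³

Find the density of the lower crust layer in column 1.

3020 kg/m³

Take the compensation level at the base of the deeper column (depth z_c below the surface of column 1) and equate Σ ρ_i t_i down to z_c; mantle fills any gap and the z_c terms cancel.
Column 1: 4.07×2070 + 10.8×2840 + 11.5×ρ + (z_c − 26.37)×3230
Column 2: 0.395×0 + 12.1×2830 + 21.8×2990 + (z_c − 0.395 − 33.9)×3230
The z_c×3230 term appears on both sides and cancels. Collect the known terms of each column as K = Σ(ρt)_known − 3230 × (depth of known layers): K_1 = 39096.9 − 3230×26.37 = −46078.2; K_2 = 99425 − 3230×(0.395 + 33.9) = −11347.85.
Balance: K_1 + 11.5×ρ = K_2, so ρ = (K_2 − K_1)/11.5 = 34730.3/11.5 = 3020 kg/m³.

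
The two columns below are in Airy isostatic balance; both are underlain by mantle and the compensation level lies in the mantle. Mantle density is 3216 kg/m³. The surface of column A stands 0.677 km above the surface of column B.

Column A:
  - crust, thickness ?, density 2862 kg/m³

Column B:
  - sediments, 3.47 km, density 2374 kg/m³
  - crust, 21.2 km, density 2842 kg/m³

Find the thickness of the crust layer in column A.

Take the compensation level at the base of the deeper column (depth z_c below the surface of column A) and equate Σ ρ_i t_i down to z_c; mantle fills any gap and the z_c terms cancel.
Column A: x×2862 + (z_c − 0 − x)×3216
Column B: 0.677×0 + 3.47×2374 + 21.2×2842 + (z_c − 0.677 − 24.67)×3216
The z_c×3216 term appears on both sides and cancels. Collect the known terms of each column as K = Σ(ρt)_known − 3216 × (depth of known layers): K_A = 0 − 3216×0 = 0; K_B = 68488.18 − 3216×(0.677 + 24.67) = −13027.772.
Balance: K_A − x×(3216 − 2862) = K_B, so x = (K_A − K_B)/(3216 − 2862) = 13027.8/354 = 36.8 km.

36.8 km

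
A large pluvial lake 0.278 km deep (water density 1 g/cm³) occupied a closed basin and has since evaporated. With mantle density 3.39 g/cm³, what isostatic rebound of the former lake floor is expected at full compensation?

0.082 km

u = d ρ_w/ρ_m = 0.278 km × 1/3.39 = 0.082 km.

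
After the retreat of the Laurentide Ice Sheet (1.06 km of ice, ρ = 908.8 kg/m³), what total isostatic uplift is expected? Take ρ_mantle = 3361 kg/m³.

Removing the load lets mantle flow back in; uplift u satisfies ρ_ice t = ρ_m u.
u = t ρ_ice/ρ_m = 1.06 km × 908.8/3361 = 0.287 km.

0.287 km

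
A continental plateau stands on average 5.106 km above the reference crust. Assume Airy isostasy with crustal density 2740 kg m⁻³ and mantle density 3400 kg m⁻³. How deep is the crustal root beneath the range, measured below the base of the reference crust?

21.2 km

In Airy isostatic equilibrium: the weight of the topography is balanced by the buoyancy of the root, ρ_c h = (ρ_m − ρ_c) r.
r = h · ρ_c / (ρ_m − ρ_c) = 5.106 km × 2740 / (3400 − 2740) = 21.2 km.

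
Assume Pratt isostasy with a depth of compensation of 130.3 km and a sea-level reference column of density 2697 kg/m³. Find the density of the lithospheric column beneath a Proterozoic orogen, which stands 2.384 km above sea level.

2650 kg/m³

Pratt balance: ρ_ref D = ρ (D + h).
ρ = ρ_ref D/(D + h) = 2697 × 130.3 km/(130.3 km + 2.384 km) = 2650 kg/m³.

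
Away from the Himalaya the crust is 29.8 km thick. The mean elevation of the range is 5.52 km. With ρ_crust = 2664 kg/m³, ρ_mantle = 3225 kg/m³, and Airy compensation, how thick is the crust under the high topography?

Root depth r = h ρ_c / (ρ_m − ρ_c) = 5.52 km × 2664 / 561 = 26.21 km.
Total thickness = T + h + r = 29.8 km + 5.52 km + 26.21 km = 61.5 km.

61.5 km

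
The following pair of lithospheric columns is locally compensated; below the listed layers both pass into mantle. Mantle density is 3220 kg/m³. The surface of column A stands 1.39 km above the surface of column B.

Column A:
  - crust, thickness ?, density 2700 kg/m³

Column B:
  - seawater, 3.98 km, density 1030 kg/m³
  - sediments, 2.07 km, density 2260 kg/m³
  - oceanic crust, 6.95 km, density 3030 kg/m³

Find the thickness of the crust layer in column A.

Take the compensation level at the base of the deeper column (depth z_c below the surface of column A) and equate Σ ρ_i t_i down to z_c; mantle fills any gap and the z_c terms cancel.
Column A: x×2700 + (z_c − 0 − x)×3220
Column B: 1.39×0 + 3.98×1030 + 2.07×2260 + 6.95×3030 + (z_c − 1.39 − 13)×3220
The z_c×3220 term appears on both sides and cancels. Collect the known terms of each column as K = Σ(ρt)_known − 3220 × (depth of known layers): K_A = 0 − 3220×0 = 0; K_B = 29836.1 − 3220×(1.39 + 13) = −16499.7.
Balance: K_A − x×(3220 − 2700) = K_B, so x = (K_A − K_B)/(3220 − 2700) = 16499.7/520 = 31.7 km.

31.7 km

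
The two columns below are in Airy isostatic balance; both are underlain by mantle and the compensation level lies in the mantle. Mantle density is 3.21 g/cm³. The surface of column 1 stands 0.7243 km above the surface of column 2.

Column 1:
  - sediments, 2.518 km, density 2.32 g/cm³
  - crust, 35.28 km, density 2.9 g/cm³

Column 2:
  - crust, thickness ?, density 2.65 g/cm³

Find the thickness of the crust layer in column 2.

19.4 km

Take the compensation level at the base of the deeper column (depth z_c below the surface of column 1) and equate Σ ρ_i t_i down to z_c; mantle fills any gap and the z_c terms cancel.
Column 1: 2.518×2.32 + 35.28×2.9 + (z_c − 37.798)×3.21
Column 2: 0.7243×0 + x×2.65 + (z_c − 0.7243 − 0 − x)×3.21
The z_c×3.21 term appears on both sides and cancels. Collect the known terms of each column as K = Σ(ρt)_known − 3.21 × (depth of known layers): K_1 = 108.15376 − 3.21×37.798 = −13.17782; K_2 = 0 − 3.21×(0.7243 + 0) = −2.325003.
Balance: K_1 = K_2 − x×(3.21 − 2.65), so x = (K_2 − K_1)/(3.21 − 2.65) = 10.8528/0.56 = 19.4 km.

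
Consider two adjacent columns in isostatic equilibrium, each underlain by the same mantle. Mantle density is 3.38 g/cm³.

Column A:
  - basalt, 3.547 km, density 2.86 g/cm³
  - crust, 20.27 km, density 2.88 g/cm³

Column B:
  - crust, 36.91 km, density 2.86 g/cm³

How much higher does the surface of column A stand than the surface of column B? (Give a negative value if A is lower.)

−2.13 km

For any compensation level in the mantle, the mantle terms cancel and isostasy reduces to e = (Σt_A − Σt_B) − (Σ(ρt)_A − Σ(ρt)_B) / ρ_m.
Σt_A = 23.817 km; Σt_B = 36.91 km; Σ(ρt)_A = 68.52202; Σ(ρt)_B = 105.5626 (in km·g/cm³).
e = (23.817 − 36.91) − (68.52202 − 105.5626) / 3.38 = −2.13 km.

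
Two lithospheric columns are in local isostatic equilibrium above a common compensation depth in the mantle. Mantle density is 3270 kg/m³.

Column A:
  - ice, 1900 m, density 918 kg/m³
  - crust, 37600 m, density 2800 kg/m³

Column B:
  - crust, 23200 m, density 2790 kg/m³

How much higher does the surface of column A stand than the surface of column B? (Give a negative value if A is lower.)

For any compensation level in the mantle, the mantle terms cancel and isostasy reduces to e = (Σt_A − Σt_B) − (Σ(ρt)_A − Σ(ρt)_B) / ρ_m.
Σt_A = 39500 m; Σt_B = 23200 m; Σ(ρt)_A = 107024200; Σ(ρt)_B = 64728000 (in m·kg/m³).
e = (39500 − 23200) − (107024200 − 64728000) / 3270 = 3370 m.

3370 m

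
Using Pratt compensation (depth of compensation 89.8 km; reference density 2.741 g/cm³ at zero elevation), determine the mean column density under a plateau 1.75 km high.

2.69 g/cm³

Pratt balance: ρ_ref D = ρ (D + h).
ρ = ρ_ref D/(D + h) = 2.741 × 89.8 km/(89.8 km + 1.75 km) = 2.69 g/cm³.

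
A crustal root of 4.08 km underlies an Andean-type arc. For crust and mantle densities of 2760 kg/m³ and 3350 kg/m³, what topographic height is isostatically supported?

Equating mass per unit area of the two columns: ρ_c h = (ρ_m − ρ_c) r.
h = r (ρ_m − ρ_c) / ρ_c = 4.08 km × (3350 − 2760) / 2760 = 0.872 km.

0.872 km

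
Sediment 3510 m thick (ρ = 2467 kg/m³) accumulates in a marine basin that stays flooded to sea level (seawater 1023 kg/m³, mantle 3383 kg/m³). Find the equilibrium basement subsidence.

2150 m

Submarine loading: the sediment displaces seawater, and the subsidence is in turn flooded, so s (ρ_m − ρ_w) = t (ρ_sed − ρ_w).
s = 3510 m × (2467 − 1023) / (3383 − 1023) = 2150 m.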